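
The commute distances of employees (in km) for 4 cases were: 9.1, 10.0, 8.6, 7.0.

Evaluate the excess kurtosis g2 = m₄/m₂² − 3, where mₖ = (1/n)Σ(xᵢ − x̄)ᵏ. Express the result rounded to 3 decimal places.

-1.050

x̄ = 8.6750
Σ(xᵢ − x̄)² = 4.7475 ⇒ m₂ = 1.18687
Σ(xᵢ − x̄)⁴ = 10.9864 ⇒ m₄ = 2.74660
m₂² = 1.40867
g2 = m₄/m₂² − 3 = 1.94978 − 3 ≈ -1.050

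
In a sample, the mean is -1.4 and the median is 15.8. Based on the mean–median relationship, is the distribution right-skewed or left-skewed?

mean − median = -1.4 − 15.8 = -17.2
mean < median ⇒ the longer tail is on the left ⇒ left-skewed (negatively skewed).

left-skewed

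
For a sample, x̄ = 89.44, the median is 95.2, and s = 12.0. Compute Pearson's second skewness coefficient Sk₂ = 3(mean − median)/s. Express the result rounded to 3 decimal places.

-1.440

Sk₂ = 3(89.44 − 95.2) / 12.0 = 3 × -5.7600 / 12.0
    = -17.2800 / 12.0 ≈ -1.440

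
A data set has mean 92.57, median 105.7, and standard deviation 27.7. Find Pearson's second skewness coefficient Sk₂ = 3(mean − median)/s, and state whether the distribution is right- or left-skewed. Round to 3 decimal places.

-1.422, left-skewed

Sk₂ = 3(92.57 − 105.7) / 27.7 = 3 × -13.1300 / 27.7
    = -39.3900 / 27.7 ≈ -1.422
Sk₂ < 0 ⇒ mean < median ⇒ left-skewed (negative skew).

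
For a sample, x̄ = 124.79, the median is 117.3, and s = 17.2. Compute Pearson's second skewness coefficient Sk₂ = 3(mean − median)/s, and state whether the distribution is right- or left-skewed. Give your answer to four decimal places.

Sk₂ = 3(124.79 − 117.3) / 17.2 = 3 × 7.4900 / 17.2
    = 22.4700 / 17.2 ≈ 1.3064
Sk₂ > 0 ⇒ mean > median ⇒ right-skewed (positive skew).

1.3064, right-skewed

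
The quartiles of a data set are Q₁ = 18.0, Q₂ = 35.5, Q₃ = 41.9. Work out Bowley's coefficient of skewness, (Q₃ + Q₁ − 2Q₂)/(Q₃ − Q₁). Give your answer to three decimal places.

-0.464

numerator: Q₃ + Q₁ − 2Q₂ = 41.9 + 18.0 − 2×35.5 = -11.1000
denominator: Q₃ − Q₁ = 41.9 − 18.0 = 23.9000
Bowley skewness = -11.1000 / 23.9000 ≈ -0.464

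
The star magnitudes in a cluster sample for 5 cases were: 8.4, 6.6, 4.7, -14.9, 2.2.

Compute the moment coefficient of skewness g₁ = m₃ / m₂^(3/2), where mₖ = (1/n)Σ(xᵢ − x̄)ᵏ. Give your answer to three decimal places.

x̄ = (8.4 + 6.6 + 4.7 - 14.9 + 2.2) / 5 = 1.4000
deviations (xᵢ − x̄): 7.0000, 5.2000, 3.3000, -16.3000, 0.8000
Σ(xᵢ − x̄)² = 353.2600 ⇒ m₂ = 353.2600/5 = 70.65200
Σ(xᵢ − x̄)³ = -3810.6900 ⇒ m₃ = -3810.6900/5 = -762.13800
m₂^(3/2) = 70.65200^(1.5) = 593.86358
g₁ = m₃ / m₂^(3/2) = -762.13800 / 593.86358 ≈ -1.283

-1.283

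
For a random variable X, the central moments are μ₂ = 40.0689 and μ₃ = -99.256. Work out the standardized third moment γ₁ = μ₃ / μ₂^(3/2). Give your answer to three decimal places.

-0.391

σ = √μ₂ = √40.0689 = 6.33000
σ³ = μ₂^(3/2) = 253.63614
γ₁ = μ₃/σ³ = -99.256 / 253.63614 ≈ -0.391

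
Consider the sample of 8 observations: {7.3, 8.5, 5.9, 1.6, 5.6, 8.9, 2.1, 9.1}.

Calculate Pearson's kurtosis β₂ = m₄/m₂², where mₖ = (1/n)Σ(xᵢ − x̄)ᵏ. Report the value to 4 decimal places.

1.8601

x̄ = 6.1250
Σ(xᵢ − x̄)² = 60.5750 ⇒ m₂ = 7.57188
Σ(xᵢ − x̄)⁴ = 853.1460 ⇒ m₄ = 106.64325
m₂² = 57.33329
β₂ = m₄/m₂² = 106.64325 / 57.33329 ≈ 1.8601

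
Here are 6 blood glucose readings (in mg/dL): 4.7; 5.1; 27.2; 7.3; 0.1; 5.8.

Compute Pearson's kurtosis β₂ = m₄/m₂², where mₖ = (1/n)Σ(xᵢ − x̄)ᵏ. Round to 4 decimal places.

3.7935

x̄ = 8.3667
Σ(xᵢ − x̄)² = 454.8733 ⇒ m₂ = 75.81222
Σ(xᵢ − x̄)⁴ = 130817.5198 ⇒ m₄ = 21802.91997
m₂² = 5747.49304
β₂ = m₄/m₂² = 21802.91997 / 5747.49304 ≈ 3.7935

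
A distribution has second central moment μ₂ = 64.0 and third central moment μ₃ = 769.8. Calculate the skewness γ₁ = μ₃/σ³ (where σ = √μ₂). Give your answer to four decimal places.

1.5035

σ = √μ₂ = √64.0 = 8.00000
σ³ = μ₂^(3/2) = 512.00000
γ₁ = μ₃/σ³ = 769.8 / 512.00000 ≈ 1.5035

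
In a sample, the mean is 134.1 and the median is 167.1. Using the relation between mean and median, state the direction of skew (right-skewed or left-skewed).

left-skewed

mean − median = 134.1 − 167.1 = -33.0
mean < median ⇒ the longer tail is on the left ⇒ left-skewed (negatively skewed).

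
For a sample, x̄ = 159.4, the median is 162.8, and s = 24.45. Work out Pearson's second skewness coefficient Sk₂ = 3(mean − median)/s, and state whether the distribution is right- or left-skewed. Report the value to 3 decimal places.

-0.417, left-skewed

Sk₂ = 3(159.4 − 162.8) / 24.45 = 3 × -3.4000 / 24.45
    = -10.2000 / 24.45 ≈ -0.417
Sk₂ < 0 ⇒ mean < median ⇒ left-skewed (negative skew).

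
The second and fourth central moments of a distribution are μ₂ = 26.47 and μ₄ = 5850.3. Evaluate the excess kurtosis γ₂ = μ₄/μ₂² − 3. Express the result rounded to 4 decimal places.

5.3497

μ₂² = 26.47² = 700.66090
μ₄/μ₂² = 5850.3 / 700.66090 = 8.34969
γ₂ = 8.34969 − 3 ≈ 5.3497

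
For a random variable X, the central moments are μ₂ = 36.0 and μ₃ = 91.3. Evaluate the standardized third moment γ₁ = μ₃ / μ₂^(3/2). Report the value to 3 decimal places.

σ = √μ₂ = √36.0 = 6.00000
σ³ = μ₂^(3/2) = 216.00000
γ₁ = μ₃/σ³ = 91.3 / 216.00000 ≈ 0.423

0.423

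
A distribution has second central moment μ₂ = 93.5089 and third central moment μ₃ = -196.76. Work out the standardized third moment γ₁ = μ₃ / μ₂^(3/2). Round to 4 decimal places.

-0.2176

σ = √μ₂ = √93.5089 = 9.67000
σ³ = μ₂^(3/2) = 904.23106
γ₁ = μ₃/σ³ = -196.76 / 904.23106 ≈ -0.2176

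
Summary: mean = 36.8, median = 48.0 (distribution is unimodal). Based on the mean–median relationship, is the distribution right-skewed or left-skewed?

mean − median = 36.8 − 48.0 = -11.2
mean < median ⇒ the longer tail is on the left ⇒ left-skewed (negatively skewed).

left-skewed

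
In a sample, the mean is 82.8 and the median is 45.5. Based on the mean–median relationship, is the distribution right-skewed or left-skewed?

mean − median = 82.8 − 45.5 = 37.3
mean > median ⇒ the longer tail is on the right ⇒ right-skewed (positively skewed).

right-skewed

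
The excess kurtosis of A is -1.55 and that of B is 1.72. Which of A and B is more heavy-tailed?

Higher excess kurtosis ⇒ heavier tails relative to the normal distribution.
-1.55 vs 1.72: the larger is 1.72, so B has heavier tails. (B is leptokurtic — heavier-than-normal tails; the other is platykurtic.)

B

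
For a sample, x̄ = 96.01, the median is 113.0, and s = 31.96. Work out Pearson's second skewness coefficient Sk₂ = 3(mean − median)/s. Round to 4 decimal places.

Sk₂ = 3(96.01 − 113.0) / 31.96 = 3 × -16.9900 / 31.96
    = -50.9700 / 31.96 ≈ -1.5948

-1.5948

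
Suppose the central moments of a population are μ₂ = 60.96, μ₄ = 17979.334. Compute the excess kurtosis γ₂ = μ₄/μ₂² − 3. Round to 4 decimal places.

1.8382

μ₂² = 60.96² = 3716.12160
μ₄/μ₂² = 17979.334 / 3716.12160 = 4.83820
γ₂ = 4.83820 − 3 ≈ 1.8382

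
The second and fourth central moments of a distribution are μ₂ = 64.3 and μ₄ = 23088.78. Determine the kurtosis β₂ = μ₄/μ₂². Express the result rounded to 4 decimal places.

5.5844

μ₂² = 64.3² = 4134.49000
μ₄/μ₂² = 23088.78 / 4134.49000 = 5.58443
β₂ ≈ 5.5844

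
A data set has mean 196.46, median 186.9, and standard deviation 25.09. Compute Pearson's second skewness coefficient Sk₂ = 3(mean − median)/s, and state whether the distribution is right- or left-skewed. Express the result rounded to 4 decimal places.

Sk₂ = 3(196.46 − 186.9) / 25.09 = 3 × 9.5600 / 25.09
    = 28.6800 / 25.09 ≈ 1.1431
Sk₂ > 0 ⇒ mean > median ⇒ right-skewed (positive skew).

1.1431, right-skewed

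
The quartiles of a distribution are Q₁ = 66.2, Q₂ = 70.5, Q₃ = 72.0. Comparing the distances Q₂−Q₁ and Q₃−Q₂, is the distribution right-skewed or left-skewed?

Q₂ − Q₁ = 4.3;  Q₃ − Q₂ = 1.5
Q₂ − Q₁ > Q₃ − Q₂ ⇒ the lower half is more spread out ⇒ left-skewed.

left-skewed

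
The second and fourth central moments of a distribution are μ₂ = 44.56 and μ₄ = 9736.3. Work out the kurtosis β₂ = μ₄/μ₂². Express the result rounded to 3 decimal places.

4.903

μ₂² = 44.56² = 1985.59360
μ₄/μ₂² = 9736.3 / 1985.59360 = 4.90347
β₂ ≈ 4.903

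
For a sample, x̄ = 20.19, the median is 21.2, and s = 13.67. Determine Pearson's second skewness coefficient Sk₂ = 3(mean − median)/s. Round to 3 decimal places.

Sk₂ = 3(20.19 − 21.2) / 13.67 = 3 × -1.0100 / 13.67
    = -3.0300 / 13.67 ≈ -0.222

-0.222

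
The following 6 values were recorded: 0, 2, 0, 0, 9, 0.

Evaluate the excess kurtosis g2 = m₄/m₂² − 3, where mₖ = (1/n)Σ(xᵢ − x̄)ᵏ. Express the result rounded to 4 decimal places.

0.8300

x̄ = 1.8333
Σ(xᵢ − x̄)² = 64.8333 ⇒ m₂ = 10.80556
Σ(xᵢ − x̄)⁴ = 2683.1528 ⇒ m₄ = 447.19213
m₂² = 116.76003
g2 = m₄/m₂² − 3 = 3.83001 − 3 ≈ 0.8300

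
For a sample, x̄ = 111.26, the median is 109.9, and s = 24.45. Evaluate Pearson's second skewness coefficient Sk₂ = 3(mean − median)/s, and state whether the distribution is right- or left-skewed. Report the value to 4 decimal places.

0.1669, right-skewed

Sk₂ = 3(111.26 − 109.9) / 24.45 = 3 × 1.3600 / 24.45
    = 4.0800 / 24.45 ≈ 0.1669
Sk₂ > 0 ⇒ mean > median ⇒ right-skewed (positive skew).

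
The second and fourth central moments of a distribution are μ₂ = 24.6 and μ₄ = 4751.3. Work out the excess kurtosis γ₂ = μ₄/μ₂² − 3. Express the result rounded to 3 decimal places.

μ₂² = 24.6² = 605.16000
μ₄/μ₂² = 4751.3 / 605.16000 = 7.85131
γ₂ = 7.85131 − 3 ≈ 4.851

4.851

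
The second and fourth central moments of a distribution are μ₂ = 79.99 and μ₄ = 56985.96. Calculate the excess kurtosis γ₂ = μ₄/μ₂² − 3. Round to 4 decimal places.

μ₂² = 79.99² = 6398.40010
μ₄/μ₂² = 56985.96 / 6398.40010 = 8.90628
γ₂ = 8.90628 − 3 ≈ 5.9063

5.9063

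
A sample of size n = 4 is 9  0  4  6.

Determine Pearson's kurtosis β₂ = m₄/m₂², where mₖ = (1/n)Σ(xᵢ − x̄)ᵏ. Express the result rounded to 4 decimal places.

1.8343

x̄ = 4.7500
Σ(xᵢ − x̄)² = 42.7500 ⇒ m₂ = 10.68750
Σ(xᵢ − x̄)⁴ = 838.0781 ⇒ m₄ = 209.51953
m₂² = 114.22266
β₂ = m₄/m₂² = 209.51953 / 114.22266 ≈ 1.8343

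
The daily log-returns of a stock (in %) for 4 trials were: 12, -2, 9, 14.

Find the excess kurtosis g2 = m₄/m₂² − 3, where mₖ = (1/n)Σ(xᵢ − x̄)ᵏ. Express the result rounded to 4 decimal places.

x̄ = 8.2500
Σ(xᵢ − x̄)² = 152.7500 ⇒ m₂ = 38.18750
Σ(xᵢ − x̄)⁴ = 12329.3281 ⇒ m₄ = 3082.33203
m₂² = 1458.28516
g2 = m₄/m₂² − 3 = 2.11367 − 3 ≈ -0.8863

-0.8863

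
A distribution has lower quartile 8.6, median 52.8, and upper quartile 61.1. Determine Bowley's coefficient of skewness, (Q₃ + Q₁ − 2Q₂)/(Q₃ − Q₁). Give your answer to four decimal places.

numerator: Q₃ + Q₁ − 2Q₂ = 61.1 + 8.6 − 2×52.8 = -35.9000
denominator: Q₃ − Q₁ = 61.1 − 8.6 = 52.5000
Bowley skewness = -35.9000 / 52.5000 ≈ -0.6838

-0.6838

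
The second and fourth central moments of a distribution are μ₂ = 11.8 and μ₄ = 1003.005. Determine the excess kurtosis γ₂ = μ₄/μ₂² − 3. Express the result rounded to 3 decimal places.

4.203

μ₂² = 11.8² = 139.24000
μ₄/μ₂² = 1003.005 / 139.24000 = 7.20343
γ₂ = 7.20343 − 3 ≈ 4.203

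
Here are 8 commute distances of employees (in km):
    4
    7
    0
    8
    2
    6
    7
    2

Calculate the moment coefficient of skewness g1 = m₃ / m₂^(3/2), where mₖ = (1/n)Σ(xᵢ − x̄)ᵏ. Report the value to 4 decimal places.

-0.2739

x̄ = (4 + 7 + 0 + 8 + 2 + 6 + 7 + 2) / 8 = 4.5000
deviations (xᵢ − x̄): -0.5000, 2.5000, -4.5000, 3.5000, -2.5000, 1.5000, 2.5000, -2.5000
Σ(xᵢ − x̄)² = 60.0000 ⇒ m₂ = 60.0000/8 = 7.50000
Σ(xᵢ − x̄)³ = -45.0000 ⇒ m₃ = -45.0000/8 = -5.62500
m₂^(3/2) = 7.50000^(1.5) = 20.53960
g1 = m₃ / m₂^(3/2) = -5.62500 / 20.53960 ≈ -0.2739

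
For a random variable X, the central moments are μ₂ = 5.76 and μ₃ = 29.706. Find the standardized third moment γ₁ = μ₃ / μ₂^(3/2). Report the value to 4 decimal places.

2.1489

σ = √μ₂ = √5.76 = 2.40000
σ³ = μ₂^(3/2) = 13.82400
γ₁ = μ₃/σ³ = 29.706 / 13.82400 ≈ 2.1489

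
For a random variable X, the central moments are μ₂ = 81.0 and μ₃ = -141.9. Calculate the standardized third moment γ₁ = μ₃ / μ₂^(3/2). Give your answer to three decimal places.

σ = √μ₂ = √81.0 = 9.00000
σ³ = μ₂^(3/2) = 729.00000
γ₁ = μ₃/σ³ = -141.9 / 729.00000 ≈ -0.195

-0.195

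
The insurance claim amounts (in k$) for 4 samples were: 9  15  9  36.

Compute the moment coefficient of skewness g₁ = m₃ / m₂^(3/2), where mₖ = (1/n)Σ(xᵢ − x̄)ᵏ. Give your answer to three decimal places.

x̄ = (9 + 15 + 9 + 36) / 4 = 17.2500
deviations (xᵢ − x̄): -8.2500, -2.2500, -8.2500, 18.7500
Σ(xᵢ − x̄)² = 492.7500 ⇒ m₂ = 492.7500/4 = 123.18750
Σ(xᵢ − x̄)³ = 5457.3750 ⇒ m₃ = 5457.3750/4 = 1364.34375
m₂^(3/2) = 123.18750^(1.5) = 1367.25639
g₁ = m₃ / m₂^(3/2) = 1364.34375 / 1367.25639 ≈ 0.998

0.998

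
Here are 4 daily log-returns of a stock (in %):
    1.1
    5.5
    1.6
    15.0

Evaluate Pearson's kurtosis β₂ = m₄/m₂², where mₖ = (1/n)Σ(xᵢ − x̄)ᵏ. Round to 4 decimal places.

2.0563

x̄ = 5.8000
Σ(xᵢ − x̄)² = 124.4600 ⇒ m₂ = 31.11500
Σ(xᵢ − x̄)⁴ = 7963.0754 ⇒ m₄ = 1990.76885
m₂² = 968.14322
β₂ = m₄/m₂² = 1990.76885 / 968.14322 ≈ 2.0563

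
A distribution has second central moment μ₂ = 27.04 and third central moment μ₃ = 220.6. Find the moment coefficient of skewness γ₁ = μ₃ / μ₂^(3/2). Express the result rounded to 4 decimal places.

σ = √μ₂ = √27.04 = 5.20000
σ³ = μ₂^(3/2) = 140.60800
γ₁ = μ₃/σ³ = 220.6 / 140.60800 ≈ 1.5689

1.5689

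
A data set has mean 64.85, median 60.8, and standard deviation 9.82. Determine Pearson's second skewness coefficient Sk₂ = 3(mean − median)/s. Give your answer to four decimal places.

1.2373

Sk₂ = 3(64.85 − 60.8) / 9.82 = 3 × 4.0500 / 9.82
    = 12.1500 / 9.82 ≈ 1.2373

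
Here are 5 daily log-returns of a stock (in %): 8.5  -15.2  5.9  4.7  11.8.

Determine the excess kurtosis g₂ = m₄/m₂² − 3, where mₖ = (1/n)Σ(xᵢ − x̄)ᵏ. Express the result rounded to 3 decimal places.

-0.047

x̄ = 3.1400
Σ(xᵢ − x̄)² = 450.1320 ⇒ m₂ = 90.02640
Σ(xᵢ − x̄)⁴ = 119648.7698 ⇒ m₄ = 23929.75397
m₂² = 8104.75270
g₂ = m₄/m₂² − 3 = 2.95256 − 3 ≈ -0.047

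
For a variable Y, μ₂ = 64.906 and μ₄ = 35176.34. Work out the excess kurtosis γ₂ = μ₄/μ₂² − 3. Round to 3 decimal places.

μ₂² = 64.906² = 4212.78884
μ₄/μ₂² = 35176.34 / 4212.78884 = 8.34989
γ₂ = 8.34989 − 3 ≈ 5.350

5.350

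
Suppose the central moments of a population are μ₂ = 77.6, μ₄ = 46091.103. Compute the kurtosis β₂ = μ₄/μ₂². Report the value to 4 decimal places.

μ₂² = 77.6² = 6021.76000
μ₄/μ₂² = 46091.103 / 6021.76000 = 7.65409
β₂ ≈ 7.6541

7.6541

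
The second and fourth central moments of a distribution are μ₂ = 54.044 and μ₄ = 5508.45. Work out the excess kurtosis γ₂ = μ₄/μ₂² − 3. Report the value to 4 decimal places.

μ₂² = 54.044² = 2920.75394
μ₄/μ₂² = 5508.45 / 2920.75394 = 1.88597
γ₂ = 1.88597 − 3 ≈ -1.1140

-1.1140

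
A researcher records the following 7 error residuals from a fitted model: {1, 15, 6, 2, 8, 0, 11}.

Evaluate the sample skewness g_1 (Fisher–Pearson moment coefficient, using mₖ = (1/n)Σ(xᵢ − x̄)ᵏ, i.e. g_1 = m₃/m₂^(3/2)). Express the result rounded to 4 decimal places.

x̄ = (1 + 15 + 6 + 2 + 8 + 0 + 11) / 7 = 6.1429
deviations (xᵢ − x̄): -5.1429, 8.8571, -0.1429, -4.1429, 1.8571, -6.1429, 4.8571
Σ(xᵢ − x̄)² = 186.8571 ⇒ m₂ = 186.8571/7 = 26.69388
Σ(xᵢ − x̄)³ = 376.8980 ⇒ m₃ = 376.8980/7 = 53.84257
m₂^(3/2) = 26.69388^(1.5) = 137.91690
g_1 = m₃ / m₂^(3/2) = 53.84257 / 137.91690 ≈ 0.3904

0.3904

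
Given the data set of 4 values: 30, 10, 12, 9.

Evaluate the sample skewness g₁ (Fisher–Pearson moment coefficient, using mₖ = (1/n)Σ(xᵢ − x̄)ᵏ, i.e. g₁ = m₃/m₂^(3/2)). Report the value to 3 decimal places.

x̄ = (30 + 10 + 12 + 9) / 4 = 15.2500
deviations (xᵢ − x̄): 14.7500, -5.2500, -3.2500, -6.2500
Σ(xᵢ − x̄)² = 294.7500 ⇒ m₂ = 294.7500/4 = 73.68750
Σ(xᵢ − x̄)³ = 2785.8750 ⇒ m₃ = 2785.8750/4 = 696.46875
m₂^(3/2) = 73.68750^(1.5) = 632.54399
g₁ = m₃ / m₂^(3/2) = 696.46875 / 632.54399 ≈ 1.101

1.101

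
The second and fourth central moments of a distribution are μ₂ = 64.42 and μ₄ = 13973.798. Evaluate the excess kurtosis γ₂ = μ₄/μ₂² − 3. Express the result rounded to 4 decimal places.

0.3672

μ₂² = 64.42² = 4149.93640
μ₄/μ₂² = 13973.798 / 4149.93640 = 3.36723
γ₂ = 3.36723 − 3 ≈ 0.3672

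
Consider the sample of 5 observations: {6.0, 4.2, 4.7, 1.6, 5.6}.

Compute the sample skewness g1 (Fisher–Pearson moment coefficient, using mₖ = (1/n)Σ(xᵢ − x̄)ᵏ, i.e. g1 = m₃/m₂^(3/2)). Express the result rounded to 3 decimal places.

-0.909

x̄ = (6.0 + 4.2 + 4.7 + 1.6 + 5.6) / 5 = 4.4200
deviations (xᵢ − x̄): 1.5800, -0.2200, 0.2800, -2.8200, 1.1800
Σ(xᵢ − x̄)² = 11.9680 ⇒ m₂ = 11.9680/5 = 2.39360
Σ(xᵢ − x̄)³ = -16.8271 ⇒ m₃ = -16.8271/5 = -3.36542
m₂^(3/2) = 2.39360^(1.5) = 3.70320
g1 = m₃ / m₂^(3/2) = -3.36542 / 3.70320 ≈ -0.909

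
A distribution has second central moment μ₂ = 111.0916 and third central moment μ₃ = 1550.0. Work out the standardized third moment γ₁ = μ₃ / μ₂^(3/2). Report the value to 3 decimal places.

σ = √μ₂ = √111.0916 = 10.54000
σ³ = μ₂^(3/2) = 1170.90546
γ₁ = μ₃/σ³ = 1550.0 / 1170.90546 ≈ 1.324

1.324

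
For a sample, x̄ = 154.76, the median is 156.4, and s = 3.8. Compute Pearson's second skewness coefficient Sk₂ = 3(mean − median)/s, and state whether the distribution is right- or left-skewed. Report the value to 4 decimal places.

Sk₂ = 3(154.76 − 156.4) / 3.8 = 3 × -1.6400 / 3.8
    = -4.9200 / 3.8 ≈ -1.2947
Sk₂ < 0 ⇒ mean < median ⇒ left-skewed (negative skew).

-1.2947, left-skewed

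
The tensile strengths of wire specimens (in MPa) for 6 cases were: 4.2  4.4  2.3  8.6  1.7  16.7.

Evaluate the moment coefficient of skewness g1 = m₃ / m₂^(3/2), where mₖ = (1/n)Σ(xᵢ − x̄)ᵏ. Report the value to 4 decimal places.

x̄ = (4.2 + 4.4 + 2.3 + 8.6 + 1.7 + 16.7) / 6 = 6.3167
deviations (xᵢ − x̄): -2.1167, -1.9167, -4.0167, 2.2833, -4.6167, 10.3833
Σ(xᵢ − x̄)² = 158.6283 ⇒ m₂ = 158.6283/6 = 26.43806
Σ(xᵢ − x̄)³ = 951.6436 ⇒ m₃ = 951.6436/6 = 158.60726
m₂^(3/2) = 26.43806^(1.5) = 135.93906
g1 = m₃ / m₂^(3/2) = 158.60726 / 135.93906 ≈ 1.1668

1.1668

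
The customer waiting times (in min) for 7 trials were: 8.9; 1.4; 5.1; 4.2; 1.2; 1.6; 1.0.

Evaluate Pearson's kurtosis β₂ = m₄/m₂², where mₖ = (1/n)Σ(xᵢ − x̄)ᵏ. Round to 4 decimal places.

2.7304

x̄ = 3.3429
Σ(xᵢ − x̄)² = 51.5971 ⇒ m₂ = 7.37102
Σ(xᵢ − x̄)⁴ = 1038.4495 ⇒ m₄ = 148.34993
m₂² = 54.33194
β₂ = m₄/m₂² = 148.34993 / 54.33194 ≈ 2.7304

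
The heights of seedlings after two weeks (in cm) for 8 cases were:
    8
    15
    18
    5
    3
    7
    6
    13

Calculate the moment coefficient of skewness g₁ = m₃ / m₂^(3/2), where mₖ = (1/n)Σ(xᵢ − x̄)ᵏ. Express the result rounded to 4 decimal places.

x̄ = (8 + 15 + 18 + 5 + 3 + 7 + 6 + 13) / 8 = 9.3750
deviations (xᵢ − x̄): -1.3750, 5.6250, 8.6250, -4.3750, -6.3750, -2.3750, -3.3750, 3.6250
Σ(xᵢ − x̄)² = 197.8750 ⇒ m₂ = 197.8750/8 = 24.73438
Σ(xᵢ − x̄)³ = 469.9688 ⇒ m₃ = 469.9688/8 = 58.74609
m₂^(3/2) = 24.73438^(1.5) = 123.01311
g₁ = m₃ / m₂^(3/2) = 58.74609 / 123.01311 ≈ 0.4776

0.4776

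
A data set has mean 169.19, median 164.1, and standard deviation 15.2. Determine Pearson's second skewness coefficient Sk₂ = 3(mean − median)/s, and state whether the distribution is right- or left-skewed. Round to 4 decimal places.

1.0046, right-skewed

Sk₂ = 3(169.19 − 164.1) / 15.2 = 3 × 5.0900 / 15.2
    = 15.2700 / 15.2 ≈ 1.0046
Sk₂ > 0 ⇒ mean > median ⇒ right-skewed (positive skew).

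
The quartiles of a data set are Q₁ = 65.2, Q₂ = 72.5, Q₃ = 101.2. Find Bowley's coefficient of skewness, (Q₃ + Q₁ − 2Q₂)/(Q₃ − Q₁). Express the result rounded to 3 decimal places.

numerator: Q₃ + Q₁ − 2Q₂ = 101.2 + 65.2 − 2×72.5 = 21.4000
denominator: Q₃ − Q₁ = 101.2 − 65.2 = 36.0000
Bowley skewness = 21.4000 / 36.0000 ≈ 0.594

0.594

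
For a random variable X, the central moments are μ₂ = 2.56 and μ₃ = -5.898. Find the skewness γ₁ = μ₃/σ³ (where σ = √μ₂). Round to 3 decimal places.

σ = √μ₂ = √2.56 = 1.60000
σ³ = μ₂^(3/2) = 4.09600
γ₁ = μ₃/σ³ = -5.898 / 4.09600 ≈ -1.440

-1.440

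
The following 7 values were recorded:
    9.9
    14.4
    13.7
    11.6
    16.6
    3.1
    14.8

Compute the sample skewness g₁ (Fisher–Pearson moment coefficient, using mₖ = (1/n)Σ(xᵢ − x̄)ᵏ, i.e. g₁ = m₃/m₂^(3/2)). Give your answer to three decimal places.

-1.150

x̄ = (9.9 + 14.4 + 13.7 + 11.6 + 16.6 + 3.1 + 14.8) / 7 = 12.0143
deviations (xᵢ − x̄): -2.1143, 2.3857, 1.6857, -0.4143, 4.5857, -8.9143, 2.7857
Σ(xᵢ − x̄)² = 121.4286 ⇒ m₂ = 121.4286/7 = 17.34694
Σ(xᵢ − x̄)³ = -581.4731 ⇒ m₃ = -581.4731/7 = -83.06759
m₂^(3/2) = 17.34694^(1.5) = 72.24940
g₁ = m₃ / m₂^(3/2) = -83.06759 / 72.24940 ≈ -1.150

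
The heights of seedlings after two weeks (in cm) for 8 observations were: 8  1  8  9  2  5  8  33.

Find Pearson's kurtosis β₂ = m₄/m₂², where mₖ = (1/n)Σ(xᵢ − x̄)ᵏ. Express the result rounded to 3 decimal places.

5.209

x̄ = 9.2500
Σ(xᵢ − x̄)² = 707.5000 ⇒ m₂ = 88.43750
Σ(xᵢ − x̄)⁴ = 325895.4063 ⇒ m₄ = 40736.92578
m₂² = 7821.19141
β₂ = m₄/m₂² = 40736.92578 / 7821.19141 ≈ 5.209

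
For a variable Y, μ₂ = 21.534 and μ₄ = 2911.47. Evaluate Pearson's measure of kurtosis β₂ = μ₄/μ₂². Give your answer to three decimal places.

μ₂² = 21.534² = 463.71316
μ₄/μ₂² = 2911.47 / 463.71316 = 6.27860
β₂ ≈ 6.279

6.279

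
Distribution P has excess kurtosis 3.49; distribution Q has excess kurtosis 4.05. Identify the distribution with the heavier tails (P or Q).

Q

Higher excess kurtosis ⇒ heavier tails relative to the normal distribution.
3.49 vs 4.05: the larger is 4.05, so Q has heavier tails.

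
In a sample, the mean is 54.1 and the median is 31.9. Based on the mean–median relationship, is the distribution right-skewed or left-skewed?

mean − median = 54.1 − 31.9 = 22.2
mean > median ⇒ the longer tail is on the right ⇒ right-skewed (positively skewed).

right-skewed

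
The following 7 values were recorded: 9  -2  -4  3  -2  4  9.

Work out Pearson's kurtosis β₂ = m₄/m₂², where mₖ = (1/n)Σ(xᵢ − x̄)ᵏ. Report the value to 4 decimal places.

x̄ = 2.4286
Σ(xᵢ − x̄)² = 169.7143 ⇒ m₂ = 24.24490
Σ(xᵢ − x̄)⁴ = 6213.0262 ⇒ m₄ = 887.57518
m₂² = 587.81508
β₂ = m₄/m₂² = 887.57518 / 587.81508 ≈ 1.5100

1.5100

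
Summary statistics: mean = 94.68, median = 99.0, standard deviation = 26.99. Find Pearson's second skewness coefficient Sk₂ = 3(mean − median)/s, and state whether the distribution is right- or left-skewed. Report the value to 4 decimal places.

Sk₂ = 3(94.68 − 99.0) / 26.99 = 3 × -4.3200 / 26.99
    = -12.9600 / 26.99 ≈ -0.4802
Sk₂ < 0 ⇒ mean < median ⇒ left-skewed (negative skew).

-0.4802, left-skewed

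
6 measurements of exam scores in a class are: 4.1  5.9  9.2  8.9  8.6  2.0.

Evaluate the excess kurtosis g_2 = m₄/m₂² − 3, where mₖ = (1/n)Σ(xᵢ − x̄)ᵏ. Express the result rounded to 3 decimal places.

x̄ = 6.4500
Σ(xᵢ − x̄)² = 43.8150 ⇒ m₂ = 7.30250
Σ(xᵢ − x̄)⁴ = 537.3174 ⇒ m₄ = 89.55291
m₂² = 53.32651
g_2 = m₄/m₂² − 3 = 1.67933 − 3 ≈ -1.321

-1.321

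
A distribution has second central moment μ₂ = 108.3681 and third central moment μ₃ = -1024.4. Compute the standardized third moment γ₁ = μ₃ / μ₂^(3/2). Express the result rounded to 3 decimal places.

σ = √μ₂ = √108.3681 = 10.41000
σ³ = μ₂^(3/2) = 1128.11192
γ₁ = μ₃/σ³ = -1024.4 / 1128.11192 ≈ -0.908

-0.908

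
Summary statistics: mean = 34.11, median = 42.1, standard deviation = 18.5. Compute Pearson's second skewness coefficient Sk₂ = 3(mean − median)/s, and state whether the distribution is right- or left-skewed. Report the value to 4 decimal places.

Sk₂ = 3(34.11 − 42.1) / 18.5 = 3 × -7.9900 / 18.5
    = -23.9700 / 18.5 ≈ -1.2957
Sk₂ < 0 ⇒ mean < median ⇒ left-skewed (negative skew).

-1.2957, left-skewed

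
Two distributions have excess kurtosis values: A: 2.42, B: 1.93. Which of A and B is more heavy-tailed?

Higher excess kurtosis ⇒ heavier tails relative to the normal distribution.
2.42 vs 1.93: the larger is 2.42, so A has heavier tails.

A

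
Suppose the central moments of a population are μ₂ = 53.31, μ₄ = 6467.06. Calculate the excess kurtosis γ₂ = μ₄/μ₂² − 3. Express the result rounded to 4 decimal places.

μ₂² = 53.31² = 2841.95610
μ₄/μ₂² = 6467.06 / 2841.95610 = 2.27557
γ₂ = 2.27557 − 3 ≈ -0.7244

-0.7244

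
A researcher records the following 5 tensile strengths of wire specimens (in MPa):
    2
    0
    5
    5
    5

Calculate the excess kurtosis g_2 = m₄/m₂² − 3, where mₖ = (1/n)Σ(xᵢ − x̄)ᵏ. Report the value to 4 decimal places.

-1.2519

x̄ = 3.4000
Σ(xᵢ − x̄)² = 21.2000 ⇒ m₂ = 4.24000
Σ(xᵢ − x̄)⁴ = 157.1360 ⇒ m₄ = 31.42720
m₂² = 17.97760
g_2 = m₄/m₂² − 3 = 1.74813 − 3 ≈ -1.2519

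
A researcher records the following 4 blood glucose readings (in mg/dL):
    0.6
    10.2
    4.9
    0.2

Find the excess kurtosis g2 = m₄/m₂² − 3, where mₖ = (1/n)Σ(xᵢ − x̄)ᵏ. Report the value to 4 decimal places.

x̄ = 3.9750
Σ(xᵢ − x̄)² = 65.2475 ⇒ m₂ = 16.31187
Σ(xᵢ − x̄)⁴ = 1835.1697 ⇒ m₄ = 458.79242
m₂² = 266.07727
g2 = m₄/m₂² − 3 = 1.72428 − 3 ≈ -1.2757

-1.2757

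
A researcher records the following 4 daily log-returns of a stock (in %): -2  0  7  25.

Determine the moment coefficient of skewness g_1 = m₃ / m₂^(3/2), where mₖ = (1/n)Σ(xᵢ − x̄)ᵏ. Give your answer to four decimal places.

x̄ = (-2 + 0 + 7 + 25) / 4 = 7.5000
deviations (xᵢ − x̄): -9.5000, -7.5000, -0.5000, 17.5000
Σ(xᵢ − x̄)² = 453.0000 ⇒ m₂ = 453.0000/4 = 113.25000
Σ(xᵢ − x̄)³ = 4080.0000 ⇒ m₃ = 4080.0000/4 = 1020.00000
m₂^(3/2) = 113.25000^(1.5) = 1205.19499
g_1 = m₃ / m₂^(3/2) = 1020.00000 / 1205.19499 ≈ 0.8463

0.8463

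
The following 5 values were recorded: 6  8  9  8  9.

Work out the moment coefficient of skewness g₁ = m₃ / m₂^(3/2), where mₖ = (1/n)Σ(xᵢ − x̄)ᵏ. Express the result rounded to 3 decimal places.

-0.913

x̄ = (6 + 8 + 9 + 8 + 9) / 5 = 8.0000
deviations (xᵢ − x̄): -2.0000, 0.0000, 1.0000, 0.0000, 1.0000
Σ(xᵢ − x̄)² = 6.0000 ⇒ m₂ = 6.0000/5 = 1.20000
Σ(xᵢ − x̄)³ = -6.0000 ⇒ m₃ = -6.0000/5 = -1.20000
m₂^(3/2) = 1.20000^(1.5) = 1.31453
g₁ = m₃ / m₂^(3/2) = -1.20000 / 1.31453 ≈ -0.913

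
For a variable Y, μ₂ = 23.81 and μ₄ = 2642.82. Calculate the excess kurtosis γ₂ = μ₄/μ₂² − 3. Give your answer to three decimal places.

1.662

μ₂² = 23.81² = 566.91610
μ₄/μ₂² = 2642.82 / 566.91610 = 4.66175
γ₂ = 4.66175 − 3 ≈ 1.662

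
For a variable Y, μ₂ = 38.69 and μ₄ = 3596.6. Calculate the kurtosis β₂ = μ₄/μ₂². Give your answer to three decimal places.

2.403

μ₂² = 38.69² = 1496.91610
μ₄/μ₂² = 3596.6 / 1496.91610 = 2.40267
β₂ ≈ 2.403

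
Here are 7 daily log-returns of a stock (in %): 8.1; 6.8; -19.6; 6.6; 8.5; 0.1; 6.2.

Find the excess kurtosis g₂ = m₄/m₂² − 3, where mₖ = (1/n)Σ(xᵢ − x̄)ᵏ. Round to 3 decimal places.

x̄ = 2.3857
Σ(xᵢ − x̄)² = 610.4286 ⇒ m₂ = 87.20408
Σ(xᵢ − x̄)⁴ = 237046.0458 ⇒ m₄ = 33863.72082
m₂² = 7604.55185
g₂ = m₄/m₂² − 3 = 4.45309 − 3 ≈ 1.453

1.453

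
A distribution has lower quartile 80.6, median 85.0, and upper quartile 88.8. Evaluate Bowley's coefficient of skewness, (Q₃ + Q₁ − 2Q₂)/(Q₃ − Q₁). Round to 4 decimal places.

-0.0732

numerator: Q₃ + Q₁ − 2Q₂ = 88.8 + 80.6 − 2×85.0 = -0.6000
denominator: Q₃ − Q₁ = 88.8 − 80.6 = 8.2000
Bowley skewness = -0.6000 / 8.2000 ≈ -0.0732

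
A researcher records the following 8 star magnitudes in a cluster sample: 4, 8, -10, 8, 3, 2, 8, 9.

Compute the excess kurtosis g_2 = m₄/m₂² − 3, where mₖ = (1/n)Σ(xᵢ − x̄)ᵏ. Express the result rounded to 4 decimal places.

1.2438

x̄ = 4.0000
Σ(xᵢ − x̄)² = 274.0000 ⇒ m₂ = 34.25000
Σ(xᵢ − x̄)⁴ = 39826.0000 ⇒ m₄ = 4978.25000
m₂² = 1173.06250
g_2 = m₄/m₂² − 3 = 4.24381 − 3 ≈ 1.2438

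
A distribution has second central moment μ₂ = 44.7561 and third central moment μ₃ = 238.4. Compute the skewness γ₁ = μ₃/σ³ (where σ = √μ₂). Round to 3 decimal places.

σ = √μ₂ = √44.7561 = 6.69000
σ³ = μ₂^(3/2) = 299.41831
γ₁ = μ₃/σ³ = 238.4 / 299.41831 ≈ 0.796

0.796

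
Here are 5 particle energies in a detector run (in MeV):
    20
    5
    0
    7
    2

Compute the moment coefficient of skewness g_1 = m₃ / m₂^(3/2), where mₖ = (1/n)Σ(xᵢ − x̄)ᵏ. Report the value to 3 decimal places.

x̄ = (20 + 5 + 0 + 7 + 2) / 5 = 6.8000
deviations (xᵢ − x̄): 13.2000, -1.8000, -6.8000, 0.2000, -4.8000
Σ(xᵢ − x̄)² = 246.8000 ⇒ m₂ = 246.8000/5 = 49.36000
Σ(xᵢ − x̄)³ = 1869.1200 ⇒ m₃ = 1869.1200/5 = 373.82400
m₂^(3/2) = 49.36000^(1.5) = 346.78693
g_1 = m₃ / m₂^(3/2) = 373.82400 / 346.78693 ≈ 1.078

1.078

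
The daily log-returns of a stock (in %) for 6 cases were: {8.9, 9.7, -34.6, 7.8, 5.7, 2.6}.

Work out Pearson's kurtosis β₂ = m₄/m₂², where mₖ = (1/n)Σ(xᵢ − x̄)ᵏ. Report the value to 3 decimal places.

4.039

x̄ = 0.0167
Σ(xᵢ − x̄)² = 1470.5483 ⇒ m₂ = 245.09139
Σ(xᵢ − x̄)⁴ = 1455732.9235 ⇒ m₄ = 242622.15392
m₂² = 60069.78891
β₂ = m₄/m₂² = 242622.15392 / 60069.78891 ≈ 4.039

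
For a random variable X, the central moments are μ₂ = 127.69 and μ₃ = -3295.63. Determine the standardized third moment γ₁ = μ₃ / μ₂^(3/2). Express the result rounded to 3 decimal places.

σ = √μ₂ = √127.69 = 11.30000
σ³ = μ₂^(3/2) = 1442.89700
γ₁ = μ₃/σ³ = -3295.63 / 1442.89700 ≈ -2.284

-2.284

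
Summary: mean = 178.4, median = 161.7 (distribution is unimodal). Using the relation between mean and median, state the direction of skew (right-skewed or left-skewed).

right-skewed

mean − median = 178.4 − 161.7 = 16.7
mean > median ⇒ the longer tail is on the right ⇒ right-skewed (positively skewed).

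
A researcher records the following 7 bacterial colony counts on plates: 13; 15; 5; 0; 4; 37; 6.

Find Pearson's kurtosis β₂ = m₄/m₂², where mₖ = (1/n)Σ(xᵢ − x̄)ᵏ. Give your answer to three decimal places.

x̄ = 11.4286
Σ(xᵢ − x̄)² = 925.7143 ⇒ m₂ = 132.24490
Σ(xᵢ − x̄)⁴ = 450432.4548 ⇒ m₄ = 64347.49354
m₂² = 17488.71304
β₂ = m₄/m₂² = 64347.49354 / 17488.71304 ≈ 3.679

3.679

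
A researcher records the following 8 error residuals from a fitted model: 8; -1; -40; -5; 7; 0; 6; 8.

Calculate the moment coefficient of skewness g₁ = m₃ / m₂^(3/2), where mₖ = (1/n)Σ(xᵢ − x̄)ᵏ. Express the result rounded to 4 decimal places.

-1.8834

x̄ = (8 - 1 - 40 - 5 + 7 + 0 + 6 + 8) / 8 = -2.1250
deviations (xᵢ − x̄): 10.1250, 1.1250, -37.8750, -2.8750, 9.1250, 2.1250, 8.1250, 10.1250
Σ(xᵢ − x̄)² = 1802.8750 ⇒ m₂ = 1802.8750/8 = 225.35938
Σ(xᵢ − x̄)³ = -50972.9063 ⇒ m₃ = -50972.9063/8 = -6371.61328
m₂^(3/2) = 225.35938^(1.5) = 3383.08917
g₁ = m₃ / m₂^(3/2) = -6371.61328 / 3383.08917 ≈ -1.8834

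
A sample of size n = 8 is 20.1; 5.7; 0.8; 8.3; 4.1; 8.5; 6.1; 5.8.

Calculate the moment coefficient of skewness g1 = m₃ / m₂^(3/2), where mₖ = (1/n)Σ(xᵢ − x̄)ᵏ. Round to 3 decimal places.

1.425

x̄ = (20.1 + 5.7 + 0.8 + 8.3 + 4.1 + 8.5 + 6.1 + 5.8) / 8 = 7.4250
deviations (xᵢ − x̄): 12.6750, -1.7250, -6.6250, 0.8750, -3.3250, 1.0750, -1.3250, -1.6250
Σ(xᵢ − x̄)² = 224.8950 ⇒ m₂ = 224.8950/8 = 28.11188
Σ(xᵢ − x̄)³ = 1698.9368 ⇒ m₃ = 1698.9368/8 = 212.36709
m₂^(3/2) = 28.11188^(1.5) = 149.05094
g1 = m₃ / m₂^(3/2) = 212.36709 / 149.05094 ≈ 1.425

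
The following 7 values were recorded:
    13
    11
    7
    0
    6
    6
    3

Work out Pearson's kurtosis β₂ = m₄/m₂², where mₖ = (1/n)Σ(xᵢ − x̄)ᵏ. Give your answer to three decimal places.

2.081

x̄ = 6.5714
Σ(xᵢ − x̄)² = 117.7143 ⇒ m₂ = 16.81633
Σ(xᵢ − x̄)⁴ = 4120.2915 ⇒ m₄ = 588.61308
m₂² = 282.78884
β₂ = m₄/m₂² = 588.61308 / 282.78884 ≈ 2.081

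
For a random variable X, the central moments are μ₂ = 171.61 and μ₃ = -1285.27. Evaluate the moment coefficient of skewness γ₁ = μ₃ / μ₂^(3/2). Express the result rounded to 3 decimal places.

σ = √μ₂ = √171.61 = 13.10000
σ³ = μ₂^(3/2) = 2248.09100
γ₁ = μ₃/σ³ = -1285.27 / 2248.09100 ≈ -0.572

-0.572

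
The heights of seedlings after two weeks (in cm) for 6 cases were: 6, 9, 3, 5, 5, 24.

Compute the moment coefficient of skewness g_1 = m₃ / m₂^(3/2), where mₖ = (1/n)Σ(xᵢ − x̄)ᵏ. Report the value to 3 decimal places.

1.548

x̄ = (6 + 9 + 3 + 5 + 5 + 24) / 6 = 8.6667
deviations (xᵢ − x̄): -2.6667, 0.3333, -5.6667, -3.6667, -3.6667, 15.3333
Σ(xᵢ − x̄)² = 301.3333 ⇒ m₂ = 301.3333/6 = 50.22222
Σ(xᵢ − x̄)³ = 3305.5556 ⇒ m₃ = 3305.5556/6 = 550.92593
m₂^(3/2) = 50.22222^(1.5) = 355.91303
g_1 = m₃ / m₂^(3/2) = 550.92593 / 355.91303 ≈ 1.548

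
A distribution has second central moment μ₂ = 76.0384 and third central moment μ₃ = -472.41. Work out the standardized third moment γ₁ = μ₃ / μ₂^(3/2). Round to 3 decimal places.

σ = √μ₂ = √76.0384 = 8.72000
σ³ = μ₂^(3/2) = 663.05485
γ₁ = μ₃/σ³ = -472.41 / 663.05485 ≈ -0.712

-0.712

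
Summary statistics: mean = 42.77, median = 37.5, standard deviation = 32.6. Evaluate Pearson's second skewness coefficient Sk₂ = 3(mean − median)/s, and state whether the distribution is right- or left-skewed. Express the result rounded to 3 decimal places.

0.485, right-skewed

Sk₂ = 3(42.77 − 37.5) / 32.6 = 3 × 5.2700 / 32.6
    = 15.8100 / 32.6 ≈ 0.485
Sk₂ > 0 ⇒ mean > median ⇒ right-skewed (positive skew).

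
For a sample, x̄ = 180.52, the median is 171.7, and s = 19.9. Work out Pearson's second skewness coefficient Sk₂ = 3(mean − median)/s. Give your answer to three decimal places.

Sk₂ = 3(180.52 − 171.7) / 19.9 = 3 × 8.8200 / 19.9
    = 26.4600 / 19.9 ≈ 1.330

1.330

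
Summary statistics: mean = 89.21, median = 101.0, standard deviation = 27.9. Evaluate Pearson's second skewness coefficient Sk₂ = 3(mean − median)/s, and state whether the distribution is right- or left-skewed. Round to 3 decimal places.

-1.268, left-skewed

Sk₂ = 3(89.21 − 101.0) / 27.9 = 3 × -11.7900 / 27.9
    = -35.3700 / 27.9 ≈ -1.268
Sk₂ < 0 ⇒ mean < median ⇒ left-skewed (negative skew).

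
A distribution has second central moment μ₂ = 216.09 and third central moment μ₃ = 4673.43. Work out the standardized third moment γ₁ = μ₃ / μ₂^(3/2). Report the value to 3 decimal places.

1.471

σ = √μ₂ = √216.09 = 14.70000
σ³ = μ₂^(3/2) = 3176.52300
γ₁ = μ₃/σ³ = 4673.43 / 3176.52300 ≈ 1.471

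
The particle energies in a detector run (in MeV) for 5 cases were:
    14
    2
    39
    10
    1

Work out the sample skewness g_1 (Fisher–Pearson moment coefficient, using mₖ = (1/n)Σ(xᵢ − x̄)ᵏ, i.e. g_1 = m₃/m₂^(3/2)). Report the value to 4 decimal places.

1.0617

x̄ = (14 + 2 + 39 + 10 + 1) / 5 = 13.2000
deviations (xᵢ − x̄): 0.8000, -11.2000, 25.8000, -3.2000, -12.2000
Σ(xᵢ − x̄)² = 950.8000 ⇒ m₂ = 950.8000/5 = 190.16000
Σ(xᵢ − x̄)³ = 13920.4800 ⇒ m₃ = 13920.4800/5 = 2784.09600
m₂^(3/2) = 190.16000^(1.5) = 2622.27813
g_1 = m₃ / m₂^(3/2) = 2784.09600 / 2622.27813 ≈ 1.0617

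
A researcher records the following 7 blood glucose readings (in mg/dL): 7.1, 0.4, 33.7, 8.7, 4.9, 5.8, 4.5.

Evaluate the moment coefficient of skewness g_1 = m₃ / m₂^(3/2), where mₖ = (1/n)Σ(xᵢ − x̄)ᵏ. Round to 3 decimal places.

1.804

x̄ = (7.1 + 0.4 + 33.7 + 8.7 + 4.9 + 5.8 + 4.5) / 7 = 9.3000
deviations (xᵢ − x̄): -2.2000, -8.9000, 24.4000, -0.6000, -4.4000, -3.5000, -4.8000
Σ(xᵢ − x̄)² = 734.4200 ⇒ m₂ = 734.4200/7 = 104.91714
Σ(xᵢ − x̄)³ = 13572.3000 ⇒ m₃ = 13572.3000/7 = 1938.90000
m₂^(3/2) = 104.91714^(1.5) = 1074.65653
g_1 = m₃ / m₂^(3/2) = 1938.90000 / 1074.65653 ≈ 1.804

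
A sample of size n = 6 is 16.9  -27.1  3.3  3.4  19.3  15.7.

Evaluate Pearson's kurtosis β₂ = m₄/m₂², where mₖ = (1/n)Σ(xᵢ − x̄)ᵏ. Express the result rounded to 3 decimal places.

x̄ = 5.2500
Σ(xᵢ − x̄)² = 1496.0750 ⇒ m₂ = 249.34583
Σ(xᵢ − x̄)⁴ = 1164549.0455 ⇒ m₄ = 194091.50759
m₂² = 62173.34460
β₂ = m₄/m₂² = 194091.50759 / 62173.34460 ≈ 3.122

3.122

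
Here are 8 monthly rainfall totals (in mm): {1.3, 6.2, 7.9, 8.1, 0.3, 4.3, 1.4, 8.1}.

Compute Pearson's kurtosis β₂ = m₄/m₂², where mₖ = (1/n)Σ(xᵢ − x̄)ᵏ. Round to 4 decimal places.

1.3348

x̄ = 4.7000
Σ(xᵢ − x̄)² = 77.5800 ⇒ m₂ = 9.69750
Σ(xᵢ − x̄)⁴ = 1004.2482 ⇒ m₄ = 125.53103
m₂² = 94.04151
β₂ = m₄/m₂² = 125.53103 / 94.04151 ≈ 1.3348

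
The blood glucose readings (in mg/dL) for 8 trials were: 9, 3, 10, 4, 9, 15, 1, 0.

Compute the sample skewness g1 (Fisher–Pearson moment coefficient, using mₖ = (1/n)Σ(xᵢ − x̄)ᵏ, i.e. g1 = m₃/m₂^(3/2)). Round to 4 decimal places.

x̄ = (9 + 3 + 10 + 4 + 9 + 15 + 1 + 0) / 8 = 6.3750
deviations (xᵢ − x̄): 2.6250, -3.3750, 3.6250, -2.3750, 2.6250, 8.6250, -5.3750, -6.3750
Σ(xᵢ − x̄)² = 187.8750 ⇒ m₂ = 187.8750/8 = 23.48438
Σ(xᵢ − x̄)³ = 259.2188 ⇒ m₃ = 259.2188/8 = 32.40234
m₂^(3/2) = 23.48438^(1.5) = 113.80688
g1 = m₃ / m₂^(3/2) = 32.40234 / 113.80688 ≈ 0.2847

0.2847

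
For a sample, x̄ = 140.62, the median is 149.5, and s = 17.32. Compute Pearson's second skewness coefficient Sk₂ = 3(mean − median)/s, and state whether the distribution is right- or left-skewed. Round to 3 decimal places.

-1.538, left-skewed

Sk₂ = 3(140.62 − 149.5) / 17.32 = 3 × -8.8800 / 17.32
    = -26.6400 / 17.32 ≈ -1.538
Sk₂ < 0 ⇒ mean < median ⇒ left-skewed (negative skew).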